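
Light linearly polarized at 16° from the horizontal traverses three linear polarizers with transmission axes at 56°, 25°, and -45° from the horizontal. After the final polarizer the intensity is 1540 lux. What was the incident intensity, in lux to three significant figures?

I₁ = I₀ cos²(56° − 16°) = I₀ cos²(40°) = 0.5868 I₀.
I₂ = I₁ cos²(25° − 56°) = 0.5868 I₀ · cos²(31°) = 0.4312 I₀.
I₃ = I₂ cos²(-45° − 25°) = 0.4312 I₀ · cos²(70°) = 0.05044 I₀.
So 1540 lux = 0.05044 I₀, giving I₀ = 1540/0.05044 = 3.053e+04 lux.

I₀ ≈ 3.05e4 lux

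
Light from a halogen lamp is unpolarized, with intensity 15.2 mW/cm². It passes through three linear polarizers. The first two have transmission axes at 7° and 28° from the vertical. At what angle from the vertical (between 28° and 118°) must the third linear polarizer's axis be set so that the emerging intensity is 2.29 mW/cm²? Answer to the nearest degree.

Unpolarized light through the first polarizer → I₁ = ½ I₀, now polarized at 7°.
I₂ = I₁ cos²(28° − 7°) = 0.5 I₀ · cos²(21°) = 0.4358 I₀.
Target fraction: 2.29 / 15.2 mW/cm² = 0.1507 of I₀.
Need I₃/I₀ = 0.1507, so cos²(θ − 28°) = 0.1507 / 0.4358 = 0.3457.
θ − 28° = arccos(√0.3457) = 54.0°, giving θ ≈ 28 + 54.0 = 82.0°.

θ ≈ 82°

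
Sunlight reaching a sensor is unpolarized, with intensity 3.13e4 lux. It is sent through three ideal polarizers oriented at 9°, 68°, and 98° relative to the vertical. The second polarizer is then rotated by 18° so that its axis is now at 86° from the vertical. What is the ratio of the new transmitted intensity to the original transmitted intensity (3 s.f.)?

Before rotation:
Unpolarized light through the first polarizer → I₁ = ½ I₀, now polarized at 9°.
I₂ = I₁ cos²(68° − 9°) = 0.5 I₀ · cos²(59°) = 0.1326 I₀.
I₃ = I₂ cos²(98° − 68°) = 0.1326 I₀ · cos²(30°) = 0.09947 I₀.
After rotation:
Unpolarized light through the first polarizer → I₁ = ½ I₀, now polarized at 9°.
I₂ = I₁ cos²(86° − 9°) = 0.5 I₀ · cos²(77°) = 0.0253 I₀.
I₃ = I₂ cos²(98° − 86°) = 0.0253 I₀ · cos²(12°) = 0.02421 I₀.
Ratio = 0.02421 / 0.09947 = 0.2434.

I_new/I_old ≈ 0.243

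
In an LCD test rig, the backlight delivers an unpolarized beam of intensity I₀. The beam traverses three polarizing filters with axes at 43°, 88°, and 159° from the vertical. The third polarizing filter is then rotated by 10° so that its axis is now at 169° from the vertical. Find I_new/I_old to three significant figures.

I_new/I_old ≈ 0.231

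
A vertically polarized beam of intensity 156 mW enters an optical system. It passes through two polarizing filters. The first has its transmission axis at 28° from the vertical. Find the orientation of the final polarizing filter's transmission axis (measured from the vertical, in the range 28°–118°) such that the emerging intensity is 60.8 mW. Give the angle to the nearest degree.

θ ≈ 73°

I₁ = I₀ cos²(28° − 0°) = I₀ cos²(28°) = 0.7796 I₀.
Target fraction: 60.8 / 156 mW = 0.3897 of I₀.
Need I₂/I₀ = 0.3897, so cos²(θ − 28°) = 0.3897 / 0.7796 = 0.4999.
θ − 28° = arccos(√0.4999) = 45.0°, giving θ ≈ 28 + 45.0 = 73.0°.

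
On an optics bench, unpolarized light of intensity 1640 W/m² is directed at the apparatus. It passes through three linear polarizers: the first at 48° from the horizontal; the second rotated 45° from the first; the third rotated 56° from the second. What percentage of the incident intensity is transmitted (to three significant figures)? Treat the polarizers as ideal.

≈ 7.82%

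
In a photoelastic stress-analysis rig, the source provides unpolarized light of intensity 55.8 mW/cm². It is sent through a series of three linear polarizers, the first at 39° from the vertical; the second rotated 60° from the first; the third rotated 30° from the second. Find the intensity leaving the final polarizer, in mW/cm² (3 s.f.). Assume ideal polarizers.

I ≈ 5.23 mW/cm²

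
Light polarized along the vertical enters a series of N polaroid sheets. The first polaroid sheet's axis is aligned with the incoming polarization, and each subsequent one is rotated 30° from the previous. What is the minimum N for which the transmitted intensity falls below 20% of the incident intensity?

First polarizer is aligned with the polarization: full transmission.
Each further stage multiplies by cos²(30°) = 0.75.
After N polarizers: T = 0.75^(N−1). Require T < 0.20 ⇒ N−1 > ln(0.20)/ln(0.75) = 5.59, so N−1 ≥ 6 and N = 7.
Check: N=7 gives T = 0.178 < 0.20; N=6 gives T = 0.2373.

N = 7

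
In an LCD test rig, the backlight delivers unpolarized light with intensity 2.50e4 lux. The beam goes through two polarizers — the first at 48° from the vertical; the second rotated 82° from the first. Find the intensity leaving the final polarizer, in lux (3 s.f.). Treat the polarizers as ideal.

Unpolarized light through the first polarizer → I₁ = 2.50e4 lux/2 = 1.25e+04 lux, polarized at 48°.
I₂ = I₁ · cos²(82°) = 1.25e+04 · 0.01937 = 242.1 lux.

I ≈ 242 lux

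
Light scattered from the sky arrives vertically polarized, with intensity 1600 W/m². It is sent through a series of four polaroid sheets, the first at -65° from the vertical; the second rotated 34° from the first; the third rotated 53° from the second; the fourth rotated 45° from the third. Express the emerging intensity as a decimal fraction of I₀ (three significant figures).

I/I₀ ≈ 0.0222

I₁ = 1600 W/m² · cos²(65°) = 285.8 W/m².
I₂ = I₁ · cos²(34°) = 285.8 · 0.6873 = 196.4 W/m².
I₃ = I₂ · cos²(53°) = 196.4 · 0.3622 = 71.14 W/m².
I₄ = I₃ · cos²(45°) = 71.14 · 0.5 = 35.57 W/m².
Transmitted fraction = 0.02223.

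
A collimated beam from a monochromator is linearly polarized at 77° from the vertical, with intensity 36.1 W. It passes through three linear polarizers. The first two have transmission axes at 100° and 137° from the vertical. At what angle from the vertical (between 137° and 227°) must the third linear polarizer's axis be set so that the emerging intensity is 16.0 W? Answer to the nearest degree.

θ ≈ 162°

I₁ = I₀ cos²(100° − 77°) = I₀ cos²(23°) = 0.8473 I₀.
I₂ = I₁ cos²(137° − 100°) = 0.8473 I₀ · cos²(37°) = 0.5404 I₀.
Target fraction: 16.0 / 36.1 W = 0.4432 of I₀.
Need I₃/I₀ = 0.4432, so cos²(θ − 137°) = 0.4432 / 0.5404 = 0.8201.
θ − 137° = arccos(√0.8201) = 25.1°, giving θ ≈ 137 + 25.1 = 162.1°.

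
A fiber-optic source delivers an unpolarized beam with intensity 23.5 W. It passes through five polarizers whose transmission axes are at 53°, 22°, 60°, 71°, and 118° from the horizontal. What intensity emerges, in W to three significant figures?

Unpolarized light through the first polarizer → I₁ = 23.5 W/2 = 11.75 W, polarized at 53°.
I₂ = I₁ · cos²(31°) = 11.75 · 0.7347 = 8.633 W.
I₃ = I₂ · cos²(38°) = 8.633 · 0.621 = 5.361 W.
I₄ = I₃ · cos²(11°) = 5.361 · 0.9636 = 5.166 W.
I₅ = I₄ · cos²(47°) = 5.166 · 0.4651 = 2.403 W.

I ≈ 2.40 W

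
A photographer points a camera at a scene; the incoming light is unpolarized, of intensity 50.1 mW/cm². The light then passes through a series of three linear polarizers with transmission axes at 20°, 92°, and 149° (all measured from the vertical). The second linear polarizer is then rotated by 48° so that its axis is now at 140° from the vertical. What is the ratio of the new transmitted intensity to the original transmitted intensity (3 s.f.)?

I_new/I_old ≈ 8.61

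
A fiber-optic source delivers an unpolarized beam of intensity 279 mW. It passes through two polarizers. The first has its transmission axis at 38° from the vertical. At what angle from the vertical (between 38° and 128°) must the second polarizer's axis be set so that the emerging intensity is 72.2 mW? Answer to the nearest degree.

θ ≈ 82°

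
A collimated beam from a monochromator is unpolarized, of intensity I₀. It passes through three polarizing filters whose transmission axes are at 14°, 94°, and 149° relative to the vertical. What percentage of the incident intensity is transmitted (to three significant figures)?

Unpolarized light through the first polarizer → I₁ = ½ I₀, now polarized at 14°.
I₂ = I₁ cos²(94° − 14°) = 0.5 I₀ · cos²(80°) = 0.01508 I₀.
I₃ = I₂ cos²(149° − 94°) = 0.01508 I₀ · cos²(55°) = 0.00496 I₀.
That is 0.496% of the incident intensity.

≈ 0.496%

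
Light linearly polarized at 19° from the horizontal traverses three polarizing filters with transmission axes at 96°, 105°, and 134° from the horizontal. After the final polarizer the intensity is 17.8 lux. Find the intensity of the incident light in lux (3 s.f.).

I₀ ≈ 471 lux

I₁ = I₀ cos²(96° − 19°) = I₀ cos²(77°) = 0.0506 I₀.
I₂ = I₁ cos²(105° − 96°) = 0.0506 I₀ · cos²(9°) = 0.04936 I₀.
I₃ = I₂ cos²(134° − 105°) = 0.04936 I₀ · cos²(29°) = 0.03776 I₀.
So 17.8 lux = 0.03776 I₀, giving I₀ = 17.8/0.03776 = 471.4 lux.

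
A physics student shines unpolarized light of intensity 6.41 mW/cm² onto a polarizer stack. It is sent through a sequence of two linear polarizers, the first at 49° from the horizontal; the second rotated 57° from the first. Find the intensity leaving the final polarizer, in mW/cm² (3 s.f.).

Unpolarized light through the first polarizer → I₁ = 6.41 mW/cm²/2 = 3.205 mW/cm², polarized at 49°.
I₂ = I₁ · cos²(57°) = 3.205 · 0.2966 = 0.9507 mW/cm².

I ≈ 0.951 mW/cm²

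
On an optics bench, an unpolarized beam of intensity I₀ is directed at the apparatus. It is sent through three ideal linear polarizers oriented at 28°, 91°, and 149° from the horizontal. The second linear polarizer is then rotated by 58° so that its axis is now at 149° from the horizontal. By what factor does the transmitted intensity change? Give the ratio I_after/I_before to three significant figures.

I_new/I_old ≈ 4.58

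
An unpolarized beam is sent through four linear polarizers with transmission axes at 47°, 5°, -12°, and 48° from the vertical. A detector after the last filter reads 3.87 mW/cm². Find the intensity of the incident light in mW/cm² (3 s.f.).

I₀ ≈ 61.3 mW/cm²

Unpolarized light through the first polarizer → I₁ = ½ I₀, now polarized at 47°.
I₂ = I₁ cos²(5° − 47°) = 0.5 I₀ · cos²(42°) = 0.2761 I₀.
I₃ = I₂ cos²(-12° − 5°) = 0.2761 I₀ · cos²(17°) = 0.2525 I₀.
I₄ = I₃ cos²(48° + 12°) = 0.2525 I₀ · cos²(60°) = 0.06313 I₀.
So 3.87 mW/cm² = 0.06313 I₀, giving I₀ = 3.87/0.06313 = 61.3 mW/cm².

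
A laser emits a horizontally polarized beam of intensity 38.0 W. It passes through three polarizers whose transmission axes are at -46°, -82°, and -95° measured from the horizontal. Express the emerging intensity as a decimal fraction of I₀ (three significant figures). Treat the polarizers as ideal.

I/I₀ ≈ 0.300

I₁ = 38.0 W · cos²(46°) = 18.34 W.
I₂ = I₁ · cos²(36°) = 18.34 · 0.6545 = 12 W.
I₃ = I₂ · cos²(13°) = 12 · 0.9494 = 11.39 W.
Transmitted fraction = 0.2999.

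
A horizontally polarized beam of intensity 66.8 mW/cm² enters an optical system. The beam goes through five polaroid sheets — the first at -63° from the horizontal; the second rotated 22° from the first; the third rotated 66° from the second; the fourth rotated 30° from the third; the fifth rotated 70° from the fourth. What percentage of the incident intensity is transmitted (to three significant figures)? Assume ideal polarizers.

≈ 0.257%

I₁ = 66.8 mW/cm² · cos²(63°) = 13.77 mW/cm².
I₂ = I₁ · cos²(22°) = 13.77 · 0.8597 = 11.84 mW/cm².
I₃ = I₂ · cos²(66°) = 11.84 · 0.1654 = 1.958 mW/cm².
I₄ = I₃ · cos²(30°) = 1.958 · 0.75 = 1.469 mW/cm².
I₅ = I₄ · cos²(70°) = 1.469 · 0.117 = 0.1718 mW/cm².
That is 0.2572% of the incident intensity.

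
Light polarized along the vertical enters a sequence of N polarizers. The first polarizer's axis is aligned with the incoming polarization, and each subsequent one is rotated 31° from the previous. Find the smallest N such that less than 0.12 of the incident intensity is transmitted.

N = 8

First polarizer is aligned with the polarization: full transmission.
Each further stage multiplies by cos²(31°) = 0.7347.
After N polarizers: T = 0.7347^(N−1). Require T < 0.12 ⇒ N−1 > ln(0.12)/ln(0.7347) = 6.88, so N−1 ≥ 7 and N = 8.
Check: N=8 gives T = 0.1156 < 0.12; N=7 gives T = 0.1573.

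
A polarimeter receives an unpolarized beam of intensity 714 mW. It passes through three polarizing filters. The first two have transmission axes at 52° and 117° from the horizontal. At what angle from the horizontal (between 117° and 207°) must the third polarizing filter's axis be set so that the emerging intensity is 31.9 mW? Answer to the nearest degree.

Unpolarized light through the first polarizer → I₁ = ½ I₀, now polarized at 52°.
I₂ = I₁ cos²(117° − 52°) = 0.5 I₀ · cos²(65°) = 0.0893 I₀.
Target fraction: 31.9 / 714 mW = 0.04468 of I₀.
Need I₃/I₀ = 0.04468, so cos²(θ − 117°) = 0.04468 / 0.0893 = 0.5003.
θ − 117° = arccos(√0.5003) = 45.0°, giving θ ≈ 117 + 45.0 = 162.0°.

θ ≈ 162°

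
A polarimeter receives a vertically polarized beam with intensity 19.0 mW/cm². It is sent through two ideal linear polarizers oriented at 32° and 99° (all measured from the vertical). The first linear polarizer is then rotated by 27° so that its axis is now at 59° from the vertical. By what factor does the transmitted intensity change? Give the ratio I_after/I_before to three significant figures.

I_new/I_old ≈ 1.42

Before rotation:
By Malus's law, I₁ = I₀ cos²(32° − 0°) = I₀ cos²(32°) = 0.7192 I₀.
I₂ = I₁ cos²(99° − 32°) = 0.7192 I₀ · cos²(67°) = 0.1098 I₀.
After rotation:
I₁ = I₀ cos²(59° − 0°) = I₀ cos²(59°) = 0.2653 I₀.
I₂ = I₁ cos²(99° − 59°) = 0.2653 I₀ · cos²(40°) = 0.1557 I₀.
Ratio = 0.1557 / 0.1098 = 1.418.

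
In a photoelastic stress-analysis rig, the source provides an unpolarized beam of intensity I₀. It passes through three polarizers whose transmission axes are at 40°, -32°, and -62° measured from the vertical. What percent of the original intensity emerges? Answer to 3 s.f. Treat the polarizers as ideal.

Unpolarized light through the first polarizer → I₁ = ½ I₀, now polarized at 40°.
I₂ = I₁ cos²(-32° − 40°) = 0.5 I₀ · cos²(72°) = 0.04775 I₀.
I₃ = I₂ cos²(-62° + 32°) = 0.04775 I₀ · cos²(30°) = 0.03581 I₀.
That is 3.581% of the incident intensity.

≈ 3.58%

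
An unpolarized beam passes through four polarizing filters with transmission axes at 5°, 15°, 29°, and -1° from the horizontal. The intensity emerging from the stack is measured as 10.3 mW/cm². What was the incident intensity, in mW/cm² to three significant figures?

I₀ ≈ 30.1 mW/cm²

Unpolarized light through the first polarizer → I₁ = ½ I₀, now polarized at 5°.
I₂ = I₁ cos²(15° − 5°) = 0.5 I₀ · cos²(10°) = 0.4849 I₀.
I₃ = I₂ cos²(29° − 15°) = 0.4849 I₀ · cos²(14°) = 0.4565 I₀.
I₄ = I₃ cos²(-1° − 29°) = 0.4565 I₀ · cos²(30°) = 0.3424 I₀.
So 10.3 mW/cm² = 0.3424 I₀, giving I₀ = 10.3/0.3424 = 30.08 mW/cm².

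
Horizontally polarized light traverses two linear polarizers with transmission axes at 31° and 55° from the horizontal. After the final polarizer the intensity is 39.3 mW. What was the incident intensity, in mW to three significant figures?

I₀ ≈ 64.1 mW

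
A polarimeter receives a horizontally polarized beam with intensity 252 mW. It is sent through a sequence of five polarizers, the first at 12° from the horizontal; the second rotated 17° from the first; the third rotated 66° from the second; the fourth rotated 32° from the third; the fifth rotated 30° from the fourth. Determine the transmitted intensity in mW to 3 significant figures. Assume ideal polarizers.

I ≈ 19.7 mW

I₁ = 252 mW · cos²(12°) = 241.1 mW.
I₂ = I₁ · cos²(17°) = 241.1 · 0.9145 = 220.5 mW.
I₃ = I₂ · cos²(66°) = 220.5 · 0.1654 = 36.48 mW.
I₄ = I₃ · cos²(32°) = 36.48 · 0.7192 = 26.23 mW.
I₅ = I₄ · cos²(30°) = 26.23 · 0.75 = 19.68 mW.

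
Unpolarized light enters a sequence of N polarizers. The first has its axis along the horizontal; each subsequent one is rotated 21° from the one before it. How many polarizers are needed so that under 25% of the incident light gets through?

First polarizer halves the unpolarized light: factor 1/2.
Each further stage multiplies by cos²(21°) = 0.8716.
After N polarizers: T = 0.5·0.8716^(N−1). Require T < 0.25 ⇒ N−1 > ln(0.25/0.5)/ln(0.8716) = 5.04, so N−1 ≥ 6 and N = 7.
Check: N=7 gives T = 0.2192 < 0.25; N=6 gives T = 0.2515.

N = 7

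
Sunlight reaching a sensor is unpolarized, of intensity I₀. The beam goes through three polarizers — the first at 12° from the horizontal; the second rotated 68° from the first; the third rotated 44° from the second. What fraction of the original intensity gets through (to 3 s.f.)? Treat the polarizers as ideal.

≈ 0.0363 I₀

Unpolarized light through the first polarizer → I₁ = ½ I₀, now polarized at 12°.
I₂ = I₁ cos²(68°) = 0.5 · 0.1403 I₀ = 0.07017 I₀.
I₃ = I₂ cos²(44°) = 0.07017 · 0.5174 I₀ = 0.03631 I₀.
Transmitted fraction = 0.03631.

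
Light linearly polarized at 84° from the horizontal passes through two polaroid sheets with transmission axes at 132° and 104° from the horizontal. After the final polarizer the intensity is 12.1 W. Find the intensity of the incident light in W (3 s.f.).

I₀ ≈ 34.7 W

By Malus's law, I₁ = I₀ cos²(132° − 84°) = I₀ cos²(48°) = 0.4477 I₀.
I₂ = I₁ cos²(104° − 132°) = 0.4477 I₀ · cos²(28°) = 0.3491 I₀.
So 12.1 W = 0.3491 I₀, giving I₀ = 12.1/0.3491 = 34.67 W.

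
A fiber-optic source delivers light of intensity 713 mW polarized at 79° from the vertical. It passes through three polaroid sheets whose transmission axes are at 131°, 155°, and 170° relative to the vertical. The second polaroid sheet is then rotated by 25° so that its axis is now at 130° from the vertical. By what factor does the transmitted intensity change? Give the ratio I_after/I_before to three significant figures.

I_new/I_old ≈ 0.753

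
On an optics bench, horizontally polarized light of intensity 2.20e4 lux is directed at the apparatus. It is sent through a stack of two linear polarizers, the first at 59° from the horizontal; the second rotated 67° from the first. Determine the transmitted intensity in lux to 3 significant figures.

I ≈ 891 lux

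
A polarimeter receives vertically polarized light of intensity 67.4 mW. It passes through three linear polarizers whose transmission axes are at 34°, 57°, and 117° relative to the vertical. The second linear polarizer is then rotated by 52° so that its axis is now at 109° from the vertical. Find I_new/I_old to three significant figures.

I_new/I_old ≈ 0.310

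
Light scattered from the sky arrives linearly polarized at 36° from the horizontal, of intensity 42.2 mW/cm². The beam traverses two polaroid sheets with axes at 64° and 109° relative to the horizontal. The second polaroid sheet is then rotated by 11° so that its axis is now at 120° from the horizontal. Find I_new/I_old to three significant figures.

Before rotation:
By Malus's law, I₁ = I₀ cos²(64° − 36°) = I₀ cos²(28°) = 0.7796 I₀.
I₂ = I₁ cos²(109° − 64°) = 0.7796 I₀ · cos²(45°) = 0.3898 I₀.
After rotation:
I₁ = I₀ cos²(64° − 36°) = I₀ cos²(28°) = 0.7796 I₀.
I₂ = I₁ cos²(120° − 64°) = 0.7796 I₀ · cos²(56°) = 0.2438 I₀.
Ratio = 0.2438 / 0.3898 = 0.6254.

I_new/I_old ≈ 0.625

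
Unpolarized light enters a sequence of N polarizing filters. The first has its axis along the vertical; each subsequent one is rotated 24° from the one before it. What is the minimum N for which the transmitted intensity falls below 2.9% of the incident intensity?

N = 17

First polarizer halves the unpolarized light: factor 1/2.
Each further stage multiplies by cos²(24°) = 0.8346.
After N polarizers: T = 0.5·0.8346^(N−1). Require T < 0.029 ⇒ N−1 > ln(0.029/0.5)/ln(0.8346) = 15.74, so N−1 ≥ 16 and N = 17.
Check: N=17 gives T = 0.02769 < 0.029; N=16 gives T = 0.03318.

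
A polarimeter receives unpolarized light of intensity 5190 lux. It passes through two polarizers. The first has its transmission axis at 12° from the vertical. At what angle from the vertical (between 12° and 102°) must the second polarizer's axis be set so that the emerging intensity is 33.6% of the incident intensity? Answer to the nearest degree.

Unpolarized light through the first polarizer → I₁ = ½ I₀, now polarized at 12°.
Need I₂/I₀ = 0.336, so cos²(θ − 12°) = 0.336 / 0.5 = 0.672.
θ − 12° = arccos(√0.672) = 34.9°, giving θ ≈ 12 + 34.9 = 46.9°.

θ ≈ 47°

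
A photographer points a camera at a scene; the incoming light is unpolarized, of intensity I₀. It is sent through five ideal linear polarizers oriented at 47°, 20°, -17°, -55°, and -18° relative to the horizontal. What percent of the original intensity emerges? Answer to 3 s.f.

Unpolarized light through the first polarizer → I₁ = ½ I₀, now polarized at 47°.
I₂ = I₁ cos²(20° − 47°) = 0.5 I₀ · cos²(27°) = 0.3969 I₀.
I₃ = I₂ cos²(-17° − 20°) = 0.3969 I₀ · cos²(37°) = 0.2532 I₀.
I₄ = I₃ cos²(-55° + 17°) = 0.2532 I₀ · cos²(38°) = 0.1572 I₀.
I₅ = I₄ cos²(-18° + 55°) = 0.1572 I₀ · cos²(37°) = 0.1003 I₀.
That is 10.03% of the incident intensity.

≈ 10.0%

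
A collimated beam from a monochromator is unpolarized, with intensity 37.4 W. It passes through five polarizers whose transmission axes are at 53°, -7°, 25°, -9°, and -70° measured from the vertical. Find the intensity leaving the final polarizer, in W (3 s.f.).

I ≈ 0.543 W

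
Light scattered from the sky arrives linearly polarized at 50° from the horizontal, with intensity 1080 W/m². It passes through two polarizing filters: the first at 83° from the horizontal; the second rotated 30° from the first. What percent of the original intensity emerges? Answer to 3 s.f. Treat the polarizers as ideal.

I₁ = 1080 W/m² · cos²(33°) = 759.6 W/m².
I₂ = I₁ · cos²(30°) = 759.6 · 0.75 = 569.7 W/m².
That is 52.75% of the incident intensity.

≈ 52.8%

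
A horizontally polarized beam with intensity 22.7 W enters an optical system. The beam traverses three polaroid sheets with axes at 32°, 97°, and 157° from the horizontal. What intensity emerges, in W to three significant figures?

I ≈ 0.729 W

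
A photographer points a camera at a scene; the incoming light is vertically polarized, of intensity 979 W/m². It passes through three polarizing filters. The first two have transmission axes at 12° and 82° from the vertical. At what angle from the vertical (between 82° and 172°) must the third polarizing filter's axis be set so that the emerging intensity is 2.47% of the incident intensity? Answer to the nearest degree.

θ ≈ 144°

By Malus's law, I₁ = I₀ cos²(12° − 0°) = I₀ cos²(12°) = 0.9568 I₀.
I₂ = I₁ cos²(82° − 12°) = 0.9568 I₀ · cos²(70°) = 0.1119 I₀.
Need I₃/I₀ = 0.0247, so cos²(θ − 82°) = 0.0247 / 0.1119 = 0.2207.
θ − 82° = arccos(√0.2207) = 62.0°, giving θ ≈ 82 + 62.0 = 144.0°.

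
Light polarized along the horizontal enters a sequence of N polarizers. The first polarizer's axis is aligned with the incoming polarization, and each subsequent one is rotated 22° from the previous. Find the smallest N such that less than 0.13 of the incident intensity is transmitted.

N = 15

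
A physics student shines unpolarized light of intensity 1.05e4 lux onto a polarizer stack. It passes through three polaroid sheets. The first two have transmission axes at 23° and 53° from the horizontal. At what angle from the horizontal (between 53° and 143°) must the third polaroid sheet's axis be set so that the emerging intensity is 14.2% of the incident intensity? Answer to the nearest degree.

Unpolarized light through the first polarizer → I₁ = ½ I₀, now polarized at 23°.
I₂ = I₁ cos²(53° − 23°) = 0.5 I₀ · cos²(30°) = 0.375 I₀.
Need I₃/I₀ = 0.142, so cos²(θ − 53°) = 0.142 / 0.375 = 0.3787.
θ − 53° = arccos(√0.3787) = 52.0°, giving θ ≈ 53 + 52.0 = 105.0°.

θ ≈ 105°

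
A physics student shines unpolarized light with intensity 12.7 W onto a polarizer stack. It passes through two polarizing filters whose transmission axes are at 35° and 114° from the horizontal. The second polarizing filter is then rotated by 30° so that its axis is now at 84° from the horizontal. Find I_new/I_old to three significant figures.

Before rotation:
Unpolarized light through the first polarizer → I₁ = ½ I₀, now polarized at 35°.
I₂ = I₁ cos²(114° − 35°) = 0.5 I₀ · cos²(79°) = 0.0182 I₀.
After rotation:
Unpolarized light through the first polarizer → I₁ = ½ I₀, now polarized at 35°.
I₂ = I₁ cos²(84° − 35°) = 0.5 I₀ · cos²(49°) = 0.2152 I₀.
Ratio = 0.2152 / 0.0182 = 11.82.

I_new/I_old ≈ 11.8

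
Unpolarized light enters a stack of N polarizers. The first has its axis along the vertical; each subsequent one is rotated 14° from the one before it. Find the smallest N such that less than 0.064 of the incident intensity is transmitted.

N = 36

First polarizer halves the unpolarized light: factor 1/2.
Each further stage multiplies by cos²(14°) = 0.9415.
After N polarizers: T = 0.5·0.9415^(N−1). Require T < 0.064 ⇒ N−1 > ln(0.064/0.5)/ln(0.9415) = 34.09, so N−1 ≥ 35 and N = 36.
Check: N=36 gives T = 0.06057 < 0.064; N=35 gives T = 0.06434.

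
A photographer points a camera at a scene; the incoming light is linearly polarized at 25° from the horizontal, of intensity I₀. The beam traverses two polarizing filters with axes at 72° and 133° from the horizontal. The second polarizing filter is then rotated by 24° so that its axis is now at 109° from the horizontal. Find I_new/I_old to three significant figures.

I_new/I_old ≈ 2.71

Before rotation:
I₁ = I₀ cos²(72° − 25°) = I₀ cos²(47°) = 0.4651 I₀.
I₂ = I₁ cos²(133° − 72°) = 0.4651 I₀ · cos²(61°) = 0.1093 I₀.
After rotation:
I₁ = I₀ cos²(72° − 25°) = I₀ cos²(47°) = 0.4651 I₀.
I₂ = I₁ cos²(109° − 72°) = 0.4651 I₀ · cos²(37°) = 0.2967 I₀.
Ratio = 0.2967 / 0.1093 = 2.714.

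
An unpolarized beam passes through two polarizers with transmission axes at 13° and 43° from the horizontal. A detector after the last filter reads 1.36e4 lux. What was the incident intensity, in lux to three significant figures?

Unpolarized light through the first polarizer → I₁ = ½ I₀, now polarized at 13°.
I₂ = I₁ cos²(43° − 13°) = 0.5 I₀ · cos²(30°) = 0.375 I₀.
So 1.36e4 lux = 0.375 I₀, giving I₀ = 1.36e4/0.375 = 3.627e+04 lux.

I₀ ≈ 3.63e4 lux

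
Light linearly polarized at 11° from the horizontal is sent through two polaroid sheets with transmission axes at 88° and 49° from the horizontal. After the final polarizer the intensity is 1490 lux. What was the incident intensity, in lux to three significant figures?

I₁ = I₀ cos²(88° − 11°) = I₀ cos²(77°) = 0.0506 I₀.
I₂ = I₁ cos²(49° − 88°) = 0.0506 I₀ · cos²(39°) = 0.03056 I₀.
So 1490 lux = 0.03056 I₀, giving I₀ = 1490/0.03056 = 4.875e+04 lux.

I₀ ≈ 4.88e4 lux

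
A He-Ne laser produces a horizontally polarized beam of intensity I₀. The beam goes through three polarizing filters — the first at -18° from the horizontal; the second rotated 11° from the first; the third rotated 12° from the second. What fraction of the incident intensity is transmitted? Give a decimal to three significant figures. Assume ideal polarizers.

≈ 0.834 I₀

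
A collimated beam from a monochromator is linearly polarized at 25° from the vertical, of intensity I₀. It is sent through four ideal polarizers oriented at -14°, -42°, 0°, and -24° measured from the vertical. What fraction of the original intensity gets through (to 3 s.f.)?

≈ 0.217 I₀

By Malus's law, I₁ = I₀ cos²(-14° − 25°) = I₀ cos²(39°) = 0.604 I₀.
I₂ = I₁ cos²(-42° + 14°) = 0.604 I₀ · cos²(28°) = 0.4708 I₀.
I₃ = I₂ cos²(0° + 42°) = 0.4708 I₀ · cos²(42°) = 0.26 I₀.
I₄ = I₃ cos²(-24° − 0°) = 0.26 I₀ · cos²(24°) = 0.217 I₀.
Transmitted fraction = 0.217.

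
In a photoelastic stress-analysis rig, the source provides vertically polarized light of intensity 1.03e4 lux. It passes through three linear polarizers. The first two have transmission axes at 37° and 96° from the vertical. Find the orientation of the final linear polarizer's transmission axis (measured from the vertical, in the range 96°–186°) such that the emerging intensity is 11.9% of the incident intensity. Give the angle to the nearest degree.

θ ≈ 129°

I₁ = I₀ cos²(37° − 0°) = I₀ cos²(37°) = 0.6378 I₀.
I₂ = I₁ cos²(96° − 37°) = 0.6378 I₀ · cos²(59°) = 0.1692 I₀.
Need I₃/I₀ = 0.119, so cos²(θ − 96°) = 0.119 / 0.1692 = 0.7033.
θ − 96° = arccos(√0.7033) = 33.0°, giving θ ≈ 96 + 33.0 = 129.0°.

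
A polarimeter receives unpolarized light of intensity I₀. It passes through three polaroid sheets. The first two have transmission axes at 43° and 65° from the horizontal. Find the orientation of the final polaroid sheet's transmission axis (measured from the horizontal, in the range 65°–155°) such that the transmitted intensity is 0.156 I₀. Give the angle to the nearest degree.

θ ≈ 118°

Unpolarized light through the first polarizer → I₁ = ½ I₀, now polarized at 43°.
I₂ = I₁ cos²(65° − 43°) = 0.5 I₀ · cos²(22°) = 0.4298 I₀.
Need I₃/I₀ = 0.156, so cos²(θ − 65°) = 0.156 / 0.4298 = 0.3629.
θ − 65° = arccos(√0.3629) = 53.0°, giving θ ≈ 65 + 53.0 = 118.0°.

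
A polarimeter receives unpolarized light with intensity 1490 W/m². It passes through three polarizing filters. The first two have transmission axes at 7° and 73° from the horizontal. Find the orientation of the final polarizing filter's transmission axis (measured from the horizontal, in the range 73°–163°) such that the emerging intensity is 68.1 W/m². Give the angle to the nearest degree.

θ ≈ 115°

Unpolarized light through the first polarizer → I₁ = ½ I₀, now polarized at 7°.
I₂ = I₁ cos²(73° − 7°) = 0.5 I₀ · cos²(66°) = 0.08272 I₀.
Target fraction: 68.1 / 1490 W/m² = 0.0457 of I₀.
Need I₃/I₀ = 0.0457, so cos²(θ − 73°) = 0.0457 / 0.08272 = 0.5525.
θ − 73° = arccos(√0.5525) = 42.0°, giving θ ≈ 73 + 42.0 = 115.0°.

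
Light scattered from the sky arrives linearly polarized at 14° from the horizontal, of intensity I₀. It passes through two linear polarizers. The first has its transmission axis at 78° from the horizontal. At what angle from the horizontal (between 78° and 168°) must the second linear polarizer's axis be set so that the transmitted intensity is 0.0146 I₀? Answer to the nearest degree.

By Malus's law, I₁ = I₀ cos²(78° − 14°) = I₀ cos²(64°) = 0.1922 I₀.
Need I₂/I₀ = 0.0146, so cos²(θ − 78°) = 0.0146 / 0.1922 = 0.07597.
θ − 78° = arccos(√0.07597) = 74.0°, giving θ ≈ 78 + 74.0 = 152.0°.

θ ≈ 152°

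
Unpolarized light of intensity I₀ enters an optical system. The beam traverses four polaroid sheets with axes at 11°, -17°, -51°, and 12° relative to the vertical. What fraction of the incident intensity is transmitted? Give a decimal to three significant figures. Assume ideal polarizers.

≈ 0.0552 I₀

Unpolarized light through the first polarizer → I₁ = ½ I₀, now polarized at 11°.
I₂ = I₁ cos²(-17° − 11°) = 0.5 I₀ · cos²(28°) = 0.3898 I₀.
I₃ = I₂ cos²(-51° + 17°) = 0.3898 I₀ · cos²(34°) = 0.2679 I₀.
I₄ = I₃ cos²(12° + 51°) = 0.2679 I₀ · cos²(63°) = 0.05522 I₀.
Transmitted fraction = 0.05522.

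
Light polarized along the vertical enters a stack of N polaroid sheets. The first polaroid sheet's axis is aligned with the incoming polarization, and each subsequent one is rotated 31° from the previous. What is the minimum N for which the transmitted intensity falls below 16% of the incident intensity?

N = 7

First polarizer is aligned with the polarization: full transmission.
Each further stage multiplies by cos²(31°) = 0.7347.
After N polarizers: T = 0.7347^(N−1). Require T < 0.16 ⇒ N−1 > ln(0.16)/ln(0.7347) = 5.95, so N−1 ≥ 6 and N = 7.
Check: N=7 gives T = 0.1573 < 0.16; N=6 gives T = 0.2141.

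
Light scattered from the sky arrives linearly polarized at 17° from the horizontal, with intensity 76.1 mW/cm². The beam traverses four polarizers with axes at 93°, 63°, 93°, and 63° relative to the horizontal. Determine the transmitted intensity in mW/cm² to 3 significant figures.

I ≈ 1.88 mW/cm²

I₁ = 76.1 mW/cm² · cos²(76°) = 4.454 mW/cm².
I₂ = I₁ · cos²(30°) = 4.454 · 0.75 = 3.34 mW/cm².
I₃ = I₂ · cos²(30°) = 3.34 · 0.75 = 2.505 mW/cm².
I₄ = I₃ · cos²(30°) = 2.505 · 0.75 = 1.879 mW/cm².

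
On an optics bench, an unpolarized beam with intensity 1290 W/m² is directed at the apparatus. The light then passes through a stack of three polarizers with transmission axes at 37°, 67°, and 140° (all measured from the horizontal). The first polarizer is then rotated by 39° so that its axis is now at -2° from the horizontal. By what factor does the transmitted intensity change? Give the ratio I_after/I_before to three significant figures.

Before rotation:
Unpolarized light through the first polarizer → I₁ = ½ I₀, now polarized at 37°.
I₂ = I₁ cos²(67° − 37°) = 0.5 I₀ · cos²(30°) = 0.375 I₀.
I₃ = I₂ cos²(140° − 67°) = 0.375 I₀ · cos²(73°) = 0.03206 I₀.
After rotation:
Unpolarized light through the first polarizer → I₁ = ½ I₀, now polarized at -2°.
I₂ = I₁ cos²(67° + 2°) = 0.5 I₀ · cos²(69°) = 0.06421 I₀.
I₃ = I₂ cos²(140° − 67°) = 0.06421 I₀ · cos²(73°) = 0.005489 I₀.
Ratio = 0.005489 / 0.03206 = 0.1712.

I_new/I_old ≈ 0.171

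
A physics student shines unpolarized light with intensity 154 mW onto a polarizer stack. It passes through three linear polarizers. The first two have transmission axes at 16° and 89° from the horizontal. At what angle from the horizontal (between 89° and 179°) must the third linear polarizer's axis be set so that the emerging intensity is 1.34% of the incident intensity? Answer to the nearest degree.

θ ≈ 145°

Unpolarized light through the first polarizer → I₁ = ½ I₀, now polarized at 16°.
I₂ = I₁ cos²(89° − 16°) = 0.5 I₀ · cos²(73°) = 0.04274 I₀.
Need I₃/I₀ = 0.0134, so cos²(θ − 89°) = 0.0134 / 0.04274 = 0.3135.
θ − 89° = arccos(√0.3135) = 55.9°, giving θ ≈ 89 + 55.9 = 144.9°.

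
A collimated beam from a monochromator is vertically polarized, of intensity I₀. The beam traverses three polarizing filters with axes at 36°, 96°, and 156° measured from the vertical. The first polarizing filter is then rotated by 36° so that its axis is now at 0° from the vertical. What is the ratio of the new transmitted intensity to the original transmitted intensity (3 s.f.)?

I_new/I_old ≈ 0.0668

Before rotation:
I₁ = I₀ cos²(36° − 0°) = I₀ cos²(36°) = 0.6545 I₀.
I₂ = I₁ cos²(96° − 36°) = 0.6545 I₀ · cos²(60°) = 0.1636 I₀.
I₃ = I₂ cos²(156° − 96°) = 0.1636 I₀ · cos²(60°) = 0.04091 I₀.
After rotation:
I₁ = I₀ cos²(0° − 0°) = I₀ cos²(0°) = 1 I₀.
Angle between axes 1 and 2: 84°. I₂ = 1 I₀ · cos²(84°) = 0.01093 I₀.
I₃ = I₂ cos²(156° − 96°) = 0.01093 I₀ · cos²(60°) = 0.002732 I₀.
Ratio = 0.002732 / 0.04091 = 0.06677.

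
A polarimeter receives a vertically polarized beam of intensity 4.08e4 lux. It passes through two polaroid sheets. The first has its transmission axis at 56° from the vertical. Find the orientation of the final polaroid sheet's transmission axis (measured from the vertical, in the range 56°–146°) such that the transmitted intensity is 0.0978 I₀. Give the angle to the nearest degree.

θ ≈ 112°

By Malus's law, I₁ = I₀ cos²(56° − 0°) = I₀ cos²(56°) = 0.3127 I₀.
Need I₂/I₀ = 0.0978, so cos²(θ − 56°) = 0.0978 / 0.3127 = 0.3128.
θ − 56° = arccos(√0.3128) = 56.0°, giving θ ≈ 56 + 56.0 = 112.0°.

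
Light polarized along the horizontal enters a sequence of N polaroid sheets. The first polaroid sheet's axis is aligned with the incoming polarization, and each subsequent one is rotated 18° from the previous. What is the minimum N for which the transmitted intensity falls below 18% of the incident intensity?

First polarizer is aligned with the polarization: full transmission.
Each further stage multiplies by cos²(18°) = 0.9045.
After N polarizers: T = 0.9045^(N−1). Require T < 0.18 ⇒ N−1 > ln(0.18)/ln(0.9045) = 17.09, so N−1 ≥ 18 and N = 19.
Check: N=19 gives T = 0.1642 < 0.18; N=18 gives T = 0.1816.

N = 19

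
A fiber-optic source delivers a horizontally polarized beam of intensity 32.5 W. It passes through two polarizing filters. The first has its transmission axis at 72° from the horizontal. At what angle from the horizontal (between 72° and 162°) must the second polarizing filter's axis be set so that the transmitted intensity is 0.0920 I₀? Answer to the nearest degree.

I₁ = I₀ cos²(72° − 0°) = I₀ cos²(72°) = 0.09549 I₀.
Need I₂/I₀ = 0.092, so cos²(θ − 72°) = 0.092 / 0.09549 = 0.9634.
θ − 72° = arccos(√0.9634) = 11.0°, giving θ ≈ 72 + 11.0 = 83.0°.

θ ≈ 83°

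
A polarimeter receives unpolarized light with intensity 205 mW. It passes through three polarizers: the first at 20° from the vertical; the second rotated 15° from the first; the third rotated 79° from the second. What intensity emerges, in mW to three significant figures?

I ≈ 3.48 mW

Unpolarized light through the first polarizer → I₁ = 205 mW/2 = 102.5 mW, polarized at 20°.
I₂ = I₁ · cos²(15°) = 102.5 · 0.933 = 95.63 mW.
I₃ = I₂ · cos²(79°) = 95.63 · 0.03641 = 3.482 mW.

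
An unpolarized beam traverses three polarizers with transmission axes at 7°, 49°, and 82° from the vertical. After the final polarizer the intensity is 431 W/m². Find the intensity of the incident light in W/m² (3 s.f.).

I₀ ≈ 2220 W/m²

Unpolarized light through the first polarizer → I₁ = ½ I₀, now polarized at 7°.
I₂ = I₁ cos²(49° − 7°) = 0.5 I₀ · cos²(42°) = 0.2761 I₀.
I₃ = I₂ cos²(82° − 49°) = 0.2761 I₀ · cos²(33°) = 0.1942 I₀.
So 431 W/m² = 0.1942 I₀, giving I₀ = 431/0.1942 = 2219 W/m².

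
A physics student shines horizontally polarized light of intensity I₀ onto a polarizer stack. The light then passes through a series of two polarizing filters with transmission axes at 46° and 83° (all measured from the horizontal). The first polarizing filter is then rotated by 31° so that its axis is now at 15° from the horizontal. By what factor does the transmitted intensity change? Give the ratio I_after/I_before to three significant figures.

I_new/I_old ≈ 0.425

Before rotation:
By Malus's law, I₁ = I₀ cos²(46° − 0°) = I₀ cos²(46°) = 0.4826 I₀.
I₂ = I₁ cos²(83° − 46°) = 0.4826 I₀ · cos²(37°) = 0.3078 I₀.
After rotation:
I₁ = I₀ cos²(15° − 0°) = I₀ cos²(15°) = 0.933 I₀.
I₂ = I₁ cos²(83° − 15°) = 0.933 I₀ · cos²(68°) = 0.1309 I₀.
Ratio = 0.1309 / 0.3078 = 0.4254.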